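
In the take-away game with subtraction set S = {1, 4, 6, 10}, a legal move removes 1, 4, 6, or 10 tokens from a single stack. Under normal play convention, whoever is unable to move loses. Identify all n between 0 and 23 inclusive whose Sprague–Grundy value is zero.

G(0) = 0
G(1) = mex{0} = 1
G(2) = mex{1} = 0
G(3) = mex{0} = 1
G(4) = mex{1,0} = 2
G(5) = mex{2,1} = 0
G(6) = mex{0,0,0} = 1
G(7) = mex{1,1,1} = 0
G(8) = mex{0,2,0} = 1
G(9) = mex{1,0,1} = 2
G(10) = mex{2,1,2,0} = 3
G(11) = mex{3,0,0,1} = 2
G(12) = mex{2,1,1,0} = 3
G(13) = mex{3,2,0,1} = 4
G(14) = mex{4,3,1,2} = 0
G(15) = mex{0,2,2,0} = 1
G(16) = mex{1,3,3,1} = 0
G(17) = mex{0,4,2,0} = 1
G(18) = mex{1,0,3,1} = 2
G(19) = mex{2,1,4,2} = 0
G(20) = mex{0,0,0,3} = 1
G(21) = mex{1,1,1,2} = 0
G(22) = mex{0,2,0,3} = 1
G(23) = mex{1,0,1,4} = 2
P-positions are exactly the n with G(n) = 0.

0, 2, 5, 7, 14, 16, 19, 21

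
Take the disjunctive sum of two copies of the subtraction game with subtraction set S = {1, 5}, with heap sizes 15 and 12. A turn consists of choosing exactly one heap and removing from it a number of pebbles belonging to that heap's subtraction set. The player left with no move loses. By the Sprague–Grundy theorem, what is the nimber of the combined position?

1

All heaps use S = {1, 5}:
G(0) = 0
G(1) = mex{0} = 1
G(2) = mex{1} = 0
G(3) = mex{0} = 1
G(4) = mex{1} = 0
G(5) = mex{0,0} = 1
G(6) = mex{1,1} = 0
G(7) = mex{0,0} = 1
G(8) = mex{1,1} = 0
G(9) = mex{0,0} = 1
G(10) = mex{1,1} = 0
G(11) = mex{0,0} = 1
G(12) = mex{1,1} = 0
G(13) = mex{0,0} = 1
G(14) = mex{1,1} = 0
G(15) = mex{0,0} = 1
Heap A: G(15) = 1.
Heap B: G(12) = 0.
Combined Grundy value = 1 ⊕ 0 = 1.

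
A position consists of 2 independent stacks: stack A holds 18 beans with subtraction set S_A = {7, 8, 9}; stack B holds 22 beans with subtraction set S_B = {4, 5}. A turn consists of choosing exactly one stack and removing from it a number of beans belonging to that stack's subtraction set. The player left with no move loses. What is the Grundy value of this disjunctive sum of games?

1

Stack A, S = {7, 8, 9}:
n :  0  1  2  3  4  5  6  7  8  9 10 11 12 13 14 15 16 17 18
G :  0  0  0  0  0  0  0  1  1  1  1  1  1  1  2  2  0  0  0
G_A(18) = 0.
Stack B, S = {4, 5}:
n :  0  1  2  3  4  5  6  7  8  9 10 11 12 13 14 15 16 17 18 19 20 21 22
G :  0  0  0  0  1  1  1  1  2  0  0  0  0  1  1  1  1  2  0  0  0  0  1
G_B(22) = 1.
Combined Grundy value = 0 ⊕ 1 = 1.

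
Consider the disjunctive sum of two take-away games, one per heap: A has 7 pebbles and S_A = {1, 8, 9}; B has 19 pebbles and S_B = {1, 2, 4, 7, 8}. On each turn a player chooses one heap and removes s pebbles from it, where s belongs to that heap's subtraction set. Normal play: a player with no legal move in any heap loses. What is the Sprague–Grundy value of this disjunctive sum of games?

Heap A, S = {1, 8, 9}:
n : 0 1 2 3 4 5 6 7
G : 0 1 0 1 0 1 0 1
G_A(7) = 1.
Heap B, S = {1, 2, 4, 7, 8}:
G(0) = 0
G(1) = mex{0} = 1
G(2) = mex{1,0} = 2
G(3) = mex{2,1} = 0
G(4) = mex{0,2,0} = 1
G(5) = mex{1,0,1} = 2
G(6) = mex{2,1,2} = 0
G(7) = mex{0,2,0,0} = 1
G(8) = mex{1,0,1,1,0} = 2
G(9) = mex{2,1,2,2,1} = 0
G(10) = mex{0,2,0,0,2} = 1
G(11) = mex{1,0,1,1,0} = 2
G(12) = mex{2,1,2,2,1} = 0
G(13) = mex{0,2,0,0,2} = 1
G(14) = mex{1,0,1,1,0} = 2
G(15) = mex{2,1,2,2,1} = 0
G(16) = mex{0,2,0,0,2} = 1
G(17) = mex{1,0,1,1,0} = 2
G(18) = mex{2,1,2,2,1} = 0
G(19) = mex{0,2,0,0,2} = 1
G_B(19) = 1.
Combined Grundy value = 1 ⊕ 1 = 0.

0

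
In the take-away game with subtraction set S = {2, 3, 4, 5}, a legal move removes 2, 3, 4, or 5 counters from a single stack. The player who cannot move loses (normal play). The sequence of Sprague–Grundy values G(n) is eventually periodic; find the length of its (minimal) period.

G(0) = 0
G(1) = mex{} = 0
G(2) = mex{0} = 1
G(3) = mex{0,0} = 1
G(4) = mex{1,0,0} = 2
G(5) = mex{1,1,0,0} = 2
G(6) = mex{2,1,1,0} = 3
G(7) = mex{2,2,1,1} = 0
G(8) = mex{3,2,2,1} = 0
G(9) = mex{0,3,2,2} = 1
G(10) = mex{0,0,3,2} = 1
G(11) = mex{1,0,0,3} = 2
G(12) = mex{1,1,0,0} = 2
G(13) = mex{2,1,1,0} = 3
G(14) = mex{2,2,1,1} = 0
G(15) = mex{3,2,2,1} = 0
G(n+7) = G(n) holds for n = 0,…,4 (a full window of length max(S) = 5), so the sequence is purely periodic with period 7.

7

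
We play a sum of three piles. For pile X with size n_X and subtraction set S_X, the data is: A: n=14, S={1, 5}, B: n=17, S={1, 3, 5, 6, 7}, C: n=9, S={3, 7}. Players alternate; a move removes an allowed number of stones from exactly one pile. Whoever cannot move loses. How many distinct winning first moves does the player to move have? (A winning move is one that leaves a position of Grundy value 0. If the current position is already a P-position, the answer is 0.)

0

Pile A, S = {1, 5}:
n :  0  1  2  3  4  5  6  7  8  9 10 11 12 13 14
G :  0  1  0  1  0  1  0  1  0  1  0  1  0  1  0
G_A(14) = 0.
Pile B, S = {1, 3, 5, 6, 7}:
n :  0  1  2  3  4  5  6  7  8  9 10 11 12 13 14 15 16 17
G :  0  1  0  1  0  1  2  3  2  3  2  3  0  1  0  1  0  1
G_B(17) = 1.
Pile C, S = {3, 7}:
G(0) = 0
G(1) = mex{} = 0
G(2) = mex{} = 0
G(3) = mex{0} = 1
G(4) = mex{0} = 1
G(5) = mex{0} = 1
G(6) = mex{1} = 0
G(7) = mex{1,0} = 2
G(8) = mex{1,0} = 2
G(9) = mex{0,0} = 1
G_C(9) = 1.
Combined Grundy value = 0 ⊕ 1 ⊕ 1 = 0.
A winning move leaves total XOR = 0, i.e. changes one component's Grundy value g to g ⊕ X where X is the current total.
Pile A: target g' = 0⊕0 = 0, but every legal move changes the Grundy value (mex property), so 0 moves.
Pile B: target g' = 1⊕0 = 1, but every legal move changes the Grundy value (mex property), so 0 moves.
Pile C: target g' = 1⊕0 = 1, but every legal move changes the Grundy value (mex property), so 0 moves.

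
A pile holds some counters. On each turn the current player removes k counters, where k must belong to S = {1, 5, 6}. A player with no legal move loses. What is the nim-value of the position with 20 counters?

3

n :  0  1  2  3  4  5  6  7  8  9 10 11 12 13 14 15 16 17 18 19 20
G :  0  1  0  1  0  1  2  3  2  3  2  0  1  0  1  0  1  2  3  2  3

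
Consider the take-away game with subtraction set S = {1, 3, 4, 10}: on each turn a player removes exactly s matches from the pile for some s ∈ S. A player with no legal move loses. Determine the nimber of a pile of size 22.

G(0) = 0
G(1) = mex{0} = 1
G(2) = mex{1} = 0
G(3) = mex{0,0} = 1
G(4) = mex{1,1,0} = 2
G(5) = mex{2,0,1} = 3
G(6) = mex{3,1,0} = 2
G(7) = mex{2,2,1} = 0
G(8) = mex{0,3,2} = 1
G(9) = mex{1,2,3} = 0
G(10) = mex{0,0,2,0} = 1
G(11) = mex{1,1,0,1} = 2
G(12) = mex{2,0,1,0} = 3
G(13) = mex{3,1,0,1} = 2
G(14) = mex{2,2,1,2} = 0
G(15) = mex{0,3,2,3} = 1
G(16) = mex{1,2,3,2} = 0
G(17) = mex{0,0,2,0} = 1
G(18) = mex{1,1,0,1} = 2
G(19) = mex{2,0,1,0} = 3
G(20) = mex{3,1,0,1} = 2
G(21) = mex{2,2,1,2} = 0
G(22) = mex{0,3,2,3} = 1

1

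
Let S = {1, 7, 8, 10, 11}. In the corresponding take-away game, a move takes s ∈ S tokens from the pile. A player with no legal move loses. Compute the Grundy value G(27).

3

n :  0  1  2  3  4  5  6  7  8  9 10 11 12 13 14 15 16 17 18 19 20 21 22 23 24 25 26 27
G :  0  1  0  1  0  1  0  1  2  3  2  3  2  3  2  3  4  5  0  1  0  1  0  1  0  1  2  3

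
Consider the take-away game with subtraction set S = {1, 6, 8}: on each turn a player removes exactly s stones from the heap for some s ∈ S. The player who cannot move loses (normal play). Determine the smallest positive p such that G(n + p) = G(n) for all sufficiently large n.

n :  0  1  2  3  4  5  6  7  8  9 10 11 12 13 14 15 16
G :  0  1  0  1  0  1  2  0  1  0  1  0  1  2  0  1  0
G(n+7) = G(n) holds for n = 0,…,7 (a full window of length max(S) = 8), so the sequence is purely periodic with period 7.

7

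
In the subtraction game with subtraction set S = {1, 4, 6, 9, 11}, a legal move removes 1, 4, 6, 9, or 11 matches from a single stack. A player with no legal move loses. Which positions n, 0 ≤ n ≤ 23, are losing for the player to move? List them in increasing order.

G(0) = 0
G(1) = mex{0} = 1
G(2) = mex{1} = 0
G(3) = mex{0} = 1
G(4) = mex{1,0} = 2
G(5) = mex{2,1} = 0
G(6) = mex{0,0,0} = 1
G(7) = mex{1,1,1} = 0
G(8) = mex{0,2,0} = 1
G(9) = mex{1,0,1,0} = 2
G(10) = mex{2,1,2,1} = 0
G(11) = mex{0,0,0,0,0} = 1
G(12) = mex{1,1,1,1,1} = 0
G(13) = mex{0,2,0,2,0} = 1
G(14) = mex{1,0,1,0,1} = 2
G(15) = mex{2,1,2,1,2} = 0
G(16) = mex{0,0,0,0,0} = 1
G(17) = mex{1,1,1,1,1} = 0
G(18) = mex{0,2,0,2,0} = 1
G(19) = mex{1,0,1,0,1} = 2
G(20) = mex{2,1,2,1,2} = 0
G(21) = mex{0,0,0,0,0} = 1
G(22) = mex{1,1,1,1,1} = 0
G(23) = mex{0,2,0,2,0} = 1
P-positions are exactly the n with G(n) = 0.

0, 2, 5, 7, 10, 12, 15, 17, 20, 22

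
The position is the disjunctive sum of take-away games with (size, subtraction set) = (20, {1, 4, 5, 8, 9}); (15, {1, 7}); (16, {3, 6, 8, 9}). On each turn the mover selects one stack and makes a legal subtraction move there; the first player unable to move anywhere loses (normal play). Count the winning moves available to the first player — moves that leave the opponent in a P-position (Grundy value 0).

Stack A, S = {1, 4, 5, 8, 9}:
n :  0  1  2  3  4  5  6  7  8  9 10 11 12 13 14 15 16 17 18 19 20
G :  0  1  0  1  2  3  2  3  4  5  4  5  0  1  0  1  2  3  2  3  4
G_A(20) = 4.
Stack B, S = {1, 7}:
n :  0  1  2  3  4  5  6  7  8  9 10 11 12 13 14 15
G :  0  1  0  1  0  1  0  1  0  1  0  1  0  1  0  1
G_B(15) = 1.
Stack C, S = {3, 6, 8, 9}:
n :  0  1  2  3  4  5  6  7  8  9 10 11 12 13 14 15 16
G :  0  0  0  1  1  1  2  2  2  3  3  3  0  0  0  1  1
G_C(16) = 1.
Combined Grundy value = 4 ⊕ 1 ⊕ 1 = 4.
A winning move leaves total XOR = 0, i.e. changes one component's Grundy value g to g ⊕ X where X is the current total.
Stack A: need g' = 4⊕4 = 0. Options: 20−1→G=3, 20−4→G=2, 20−5→G=1, 20−8→G=0, 20−9→G=5. Hits: 1.
Stack B: need g' = 1⊕4 = 5. Options: 15−1→G=0, 15−7→G=0. Hits: 0.
Stack C: need g' = 1⊕4 = 5. Options: 16−3→G=0, 16−6→G=3, 16−8→G=2, 16−9→G=2. Hits: 0.

1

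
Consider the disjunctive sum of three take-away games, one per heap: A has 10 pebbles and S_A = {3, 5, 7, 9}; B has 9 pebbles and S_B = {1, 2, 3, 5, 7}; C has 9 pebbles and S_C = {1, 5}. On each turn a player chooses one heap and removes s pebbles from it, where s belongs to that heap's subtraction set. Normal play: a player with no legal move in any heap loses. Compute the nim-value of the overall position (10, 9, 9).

3

Heap A, S = {3, 5, 7, 9}:
n :  0  1  2  3  4  5  6  7  8  9 10
G :  0  0  0  1  1  1  2  2  2  3  3
G_A(10) = 3.
Heap B, S = {1, 2, 3, 5, 7}:
n : 0 1 2 3 4 5 6 7 8 9
G : 0 1 2 3 0 1 2 3 0 1
G_B(9) = 1.
Heap C, S = {1, 5}:
G(0) = 0
G(1) = mex{0} = 1
G(2) = mex{1} = 0
G(3) = mex{0} = 1
G(4) = mex{1} = 0
G(5) = mex{0,0} = 1
G(6) = mex{1,1} = 0
G(7) = mex{0,0} = 1
G(8) = mex{1,1} = 0
G(9) = mex{0,0} = 1
G_C(9) = 1.
Combined Grundy value = 3 ⊕ 1 ⊕ 1 = 3.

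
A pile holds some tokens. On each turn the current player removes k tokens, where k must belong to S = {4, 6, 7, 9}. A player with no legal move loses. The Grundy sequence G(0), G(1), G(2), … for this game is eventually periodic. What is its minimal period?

n :  0  1  2  3  4  5  6  7  8  9 10 11 12 13 14 15 16 17 18 19 20 21 22 23 24 25 26 27
G :  0  0  0  0  1  1  1  1  2  2  2  2  3  0  0  0  0  1  1  1  1  2  2  2  2  3  0  0
G(n+13) = G(n) holds for n = 0,…,8 (a full window of length max(S) = 9), so the sequence is purely periodic with period 13.

13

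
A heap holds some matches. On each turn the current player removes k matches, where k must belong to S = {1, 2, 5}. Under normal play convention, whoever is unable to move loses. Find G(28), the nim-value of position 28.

1

G(0) = 0
G(1) = mex{0} = 1
G(2) = mex{1,0} = 2
G(3) = mex{2,1} = 0
G(4) = mex{0,2} = 1
G(5) = mex{1,0,0} = 2
G(6) = mex{2,1,1} = 0
G(7) = mex{0,2,2} = 1
G(8) = mex{1,0,0} = 2
G(9) = mex{2,1,1} = 0
G(10) = mex{0,2,2} = 1
G(11) = mex{1,0,0} = 2
G(12) = mex{2,1,1} = 0
G(13) = mex{0,2,2} = 1
G(14) = mex{1,0,0} = 2
G(15) = mex{2,1,1} = 0
G(16) = mex{0,2,2} = 1
G(17) = mex{1,0,0} = 2
G(18) = mex{2,1,1} = 0
G(19) = mex{0,2,2} = 1
G(20) = mex{1,0,0} = 2
G(21) = mex{2,1,1} = 0
G(22) = mex{0,2,2} = 1
G(23) = mex{1,0,0} = 2
G(24) = mex{2,1,1} = 0
G(25) = mex{0,2,2} = 1
G(26) = mex{1,0,0} = 2
G(27) = mex{2,1,1} = 0
G(28) = mex{0,2,2} = 1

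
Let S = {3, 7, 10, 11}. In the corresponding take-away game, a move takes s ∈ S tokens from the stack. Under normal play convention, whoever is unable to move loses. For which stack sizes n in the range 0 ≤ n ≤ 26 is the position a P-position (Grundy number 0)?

n :  0  1  2  3  4  5  6  7  8  9 10 11 12 13 14 15 16 17 18 19 20 21 22 23 24 25 26
G :  0  0  0  1  1  1  0  2  2  1  3  3  2  2  0  0  3  1  1  0  0  2  1  1  3  2  2
P-positions are exactly the n with G(n) = 0.

0, 1, 2, 6, 14, 15, 19, 20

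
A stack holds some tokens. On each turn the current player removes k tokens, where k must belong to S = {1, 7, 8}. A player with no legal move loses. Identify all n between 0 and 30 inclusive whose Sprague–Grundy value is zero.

n :  0  1  2  3  4  5  6  7  8  9 10 11 12 13 14 15 16 17 18 19 20 21 22 23 24 25 26 27 28 29 30
G :  0  1  0  1  0  1  0  1  2  3  2  3  2  3  2  0  1  0  1  0  1  0  1  2  3  2  3  2  3  2  0
P-positions are exactly the n with G(n) = 0.

0, 2, 4, 6, 15, 17, 19, 21, 30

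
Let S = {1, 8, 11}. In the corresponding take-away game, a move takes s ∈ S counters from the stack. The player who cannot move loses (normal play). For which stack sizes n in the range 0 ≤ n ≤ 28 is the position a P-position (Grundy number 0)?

G(0) = 0
G(1) = mex{0} = 1
G(2) = mex{1} = 0
G(3) = mex{0} = 1
G(4) = mex{1} = 0
G(5) = mex{0} = 1
G(6) = mex{1} = 0
G(7) = mex{0} = 1
G(8) = mex{1,0} = 2
G(9) = mex{2,1} = 0
G(10) = mex{0,0} = 1
G(11) = mex{1,1,0} = 2
G(12) = mex{2,0,1} = 3
G(13) = mex{3,1,0} = 2
G(14) = mex{2,0,1} = 3
G(15) = mex{3,1,0} = 2
G(16) = mex{2,2,1} = 0
G(17) = mex{0,0,0} = 1
G(18) = mex{1,1,1} = 0
G(19) = mex{0,2,2} = 1
G(20) = mex{1,3,0} = 2
G(21) = mex{2,2,1} = 0
G(22) = mex{0,3,2} = 1
G(23) = mex{1,2,3} = 0
G(24) = mex{0,0,2} = 1
G(25) = mex{1,1,3} = 0
G(26) = mex{0,0,2} = 1
G(27) = mex{1,1,0} = 2
G(28) = mex{2,2,1} = 0
P-positions are exactly the n with G(n) = 0.

0, 2, 4, 6, 9, 16, 18, 21, 23, 25, 28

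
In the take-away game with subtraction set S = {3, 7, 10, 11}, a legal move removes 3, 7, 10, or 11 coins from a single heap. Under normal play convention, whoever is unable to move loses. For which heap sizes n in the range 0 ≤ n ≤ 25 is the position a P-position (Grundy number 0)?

0, 1, 2, 6, 14, 15, 19, 20

G(0) = 0
G(1) = mex{} = 0
G(2) = mex{} = 0
G(3) = mex{0} = 1
G(4) = mex{0} = 1
G(5) = mex{0} = 1
G(6) = mex{1} = 0
G(7) = mex{1,0} = 2
G(8) = mex{1,0} = 2
G(9) = mex{0,0} = 1
G(10) = mex{2,1,0} = 3
G(11) = mex{2,1,0,0} = 3
G(12) = mex{1,1,0,0} = 2
G(13) = mex{3,0,1,0} = 2
G(14) = mex{3,2,1,1} = 0
G(15) = mex{2,2,1,1} = 0
G(16) = mex{2,1,0,1} = 3
G(17) = mex{0,3,2,0} = 1
G(18) = mex{0,3,2,2} = 1
G(19) = mex{3,2,1,2} = 0
G(20) = mex{1,2,3,1} = 0
G(21) = mex{1,0,3,3} = 2
G(22) = mex{0,0,2,3} = 1
G(23) = mex{0,3,2,2} = 1
G(24) = mex{2,1,0,2} = 3
G(25) = mex{1,1,0,0} = 2
P-positions are exactly the n with G(n) = 0.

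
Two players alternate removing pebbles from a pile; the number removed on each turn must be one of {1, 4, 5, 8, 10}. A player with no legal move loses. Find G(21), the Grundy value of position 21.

1

G(0) = 0
G(1) = mex{0} = 1
G(2) = mex{1} = 0
G(3) = mex{0} = 1
G(4) = mex{1,0} = 2
G(5) = mex{2,1,0} = 3
G(6) = mex{3,0,1} = 2
G(7) = mex{2,1,0} = 3
G(8) = mex{3,2,1,0} = 4
G(9) = mex{4,3,2,1} = 0
G(10) = mex{0,2,3,0,0} = 1
G(11) = mex{1,3,2,1,1} = 0
G(12) = mex{0,4,3,2,0} = 1
G(13) = mex{1,0,4,3,1} = 2
G(14) = mex{2,1,0,2,2} = 3
G(15) = mex{3,0,1,3,3} = 2
G(16) = mex{2,1,0,4,2} = 3
G(17) = mex{3,2,1,0,3} = 4
G(18) = mex{4,3,2,1,4} = 0
G(19) = mex{0,2,3,0,0} = 1
G(20) = mex{1,3,2,1,1} = 0
G(21) = mex{0,4,3,2,0} = 1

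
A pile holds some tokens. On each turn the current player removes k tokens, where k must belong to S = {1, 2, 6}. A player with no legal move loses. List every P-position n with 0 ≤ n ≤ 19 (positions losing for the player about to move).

n :  0  1  2  3  4  5  6  7  8  9 10 11 12 13 14 15 16 17 18 19
G :  0  1  2  0  1  2  3  0  1  2  0  1  2  3  0  1  2  0  1  2
P-positions are exactly the n with G(n) = 0.

0, 3, 7, 10, 14, 17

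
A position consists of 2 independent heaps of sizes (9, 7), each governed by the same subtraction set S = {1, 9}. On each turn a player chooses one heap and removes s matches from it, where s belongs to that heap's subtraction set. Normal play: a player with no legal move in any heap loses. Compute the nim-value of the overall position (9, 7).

0

All heaps use S = {1, 9}:
n : 0 1 2 3 4 5 6 7 8 9
G : 0 1 0 1 0 1 0 1 0 1
Heap A: G(9) = 1.
Heap B: G(7) = 1.
Combined Grundy value = 1 ⊕ 1 = 0.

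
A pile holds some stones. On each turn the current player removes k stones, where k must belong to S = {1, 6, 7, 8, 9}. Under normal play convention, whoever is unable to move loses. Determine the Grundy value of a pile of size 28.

0

G(0) = 0
G(1) = mex{0} = 1
G(2) = mex{1} = 0
G(3) = mex{0} = 1
G(4) = mex{1} = 0
G(5) = mex{0} = 1
G(6) = mex{1,0} = 2
G(7) = mex{2,1,0} = 3
G(8) = mex{3,0,1,0} = 2
G(9) = mex{2,1,0,1,0} = 3
G(10) = mex{3,0,1,0,1} = 2
G(11) = mex{2,1,0,1,0} = 3
G(12) = mex{3,2,1,0,1} = 4
G(13) = mex{4,3,2,1,0} = 5
G(14) = mex{5,2,3,2,1} = 0
G(15) = mex{0,3,2,3,2} = 1
G(16) = mex{1,2,3,2,3} = 0
G(17) = mex{0,3,2,3,2} = 1
G(18) = mex{1,4,3,2,3} = 0
G(19) = mex{0,5,4,3,2} = 1
G(20) = mex{1,0,5,4,3} = 2
G(21) = mex{2,1,0,5,4} = 3
G(22) = mex{3,0,1,0,5} = 2
G(23) = mex{2,1,0,1,0} = 3
G(24) = mex{3,0,1,0,1} = 2
G(25) = mex{2,1,0,1,0} = 3
G(26) = mex{3,2,1,0,1} = 4
G(27) = mex{4,3,2,1,0} = 5
G(28) = mex{5,2,3,2,1} = 0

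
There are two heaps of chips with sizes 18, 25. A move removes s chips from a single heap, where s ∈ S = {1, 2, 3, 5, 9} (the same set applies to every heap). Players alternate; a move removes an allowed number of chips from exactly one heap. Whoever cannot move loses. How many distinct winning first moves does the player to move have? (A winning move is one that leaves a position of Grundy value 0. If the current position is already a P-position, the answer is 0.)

4

All heaps use S = {1, 2, 3, 5, 9}:
n :  0  1  2  3  4  5  6  7  8  9 10 11 12 13 14 15 16 17 18 19 20 21 22 23 24 25
G :  0  1  2  3  0  1  2  3  0  1  2  3  0  1  2  3  0  1  2  3  0  1  2  3  0  1
Heap A: G(18) = 2.
Heap B: G(25) = 1.
Combined Grundy value = 2 ⊕ 1 = 3.
A winning move leaves total XOR = 0, i.e. changes one component's Grundy value g to g ⊕ X where X is the current total.
Heap A: need g' = 2⊕3 = 1. Options: 18−1→G=1, 18−2→G=0, 18−3→G=3, 18−5→G=1, 18−9→G=1. Hits: 3.
Heap B: need g' = 1⊕3 = 2. Options: 25−1→G=0, 25−2→G=3, 25−3→G=2, 25−5→G=0, 25−9→G=0. Hits: 1.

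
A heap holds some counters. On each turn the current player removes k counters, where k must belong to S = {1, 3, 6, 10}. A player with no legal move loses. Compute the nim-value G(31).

G(0) = 0
G(1) = mex{0} = 1
G(2) = mex{1} = 0
G(3) = mex{0,0} = 1
G(4) = mex{1,1} = 0
G(5) = mex{0,0} = 1
G(6) = mex{1,1,0} = 2
G(7) = mex{2,0,1} = 3
G(8) = mex{3,1,0} = 2
G(9) = mex{2,2,1} = 0
G(10) = mex{0,3,0,0} = 1
G(11) = mex{1,2,1,1} = 0
G(12) = mex{0,0,2,0} = 1
G(13) = mex{1,1,3,1} = 0
G(14) = mex{0,0,2,0} = 1
G(15) = mex{1,1,0,1} = 2
G(16) = mex{2,0,1,2} = 3
G(17) = mex{3,1,0,3} = 2
G(18) = mex{2,2,1,2} = 0
G(19) = mex{0,3,0,0} = 1
G(20) = mex{1,2,1,1} = 0
G(21) = mex{0,0,2,0} = 1
G(22) = mex{1,1,3,1} = 0
G(23) = mex{0,0,2,0} = 1
G(24) = mex{1,1,0,1} = 2
G(25) = mex{2,0,1,2} = 3
G(26) = mex{3,1,0,3} = 2
G(27) = mex{2,2,1,2} = 0
G(28) = mex{0,3,0,0} = 1
G(29) = mex{1,2,1,1} = 0
G(30) = mex{0,0,2,0} = 1
G(31) = mex{1,1,3,1} = 0

0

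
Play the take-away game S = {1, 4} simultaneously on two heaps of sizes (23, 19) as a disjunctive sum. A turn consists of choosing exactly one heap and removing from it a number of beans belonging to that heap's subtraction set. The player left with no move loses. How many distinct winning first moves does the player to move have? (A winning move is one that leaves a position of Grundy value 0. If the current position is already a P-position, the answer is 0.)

All heaps use S = {1, 4}:
n :  0  1  2  3  4  5  6  7  8  9 10 11 12 13 14 15 16 17 18 19 20 21 22 23
G :  0  1  0  1  2  0  1  0  1  2  0  1  0  1  2  0  1  0  1  2  0  1  0  1
Heap A: G(23) = 1.
Heap B: G(19) = 2.
Combined Grundy value = 1 ⊕ 2 = 3.
A winning move leaves total XOR = 0, i.e. changes one component's Grundy value g to g ⊕ X where X is the current total.
Heap A: need g' = 1⊕3 = 2. Options: 23−1→G=0, 23−4→G=2. Hits: 1.
Heap B: need g' = 2⊕3 = 1. Options: 19−1→G=1, 19−4→G=0. Hits: 1.

2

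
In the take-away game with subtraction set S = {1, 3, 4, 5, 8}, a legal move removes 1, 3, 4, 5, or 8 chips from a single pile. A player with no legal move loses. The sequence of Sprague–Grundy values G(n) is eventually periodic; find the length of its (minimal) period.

G(0) = 0
G(1) = mex{0} = 1
G(2) = mex{1} = 0
G(3) = mex{0,0} = 1
G(4) = mex{1,1,0} = 2
G(5) = mex{2,0,1,0} = 3
G(6) = mex{3,1,0,1} = 2
G(7) = mex{2,2,1,0} = 3
G(8) = mex{3,3,2,1,0} = 4
G(9) = mex{4,2,3,2,1} = 0
G(10) = mex{0,3,2,3,0} = 1
G(11) = mex{1,4,3,2,1} = 0
G(12) = mex{0,0,4,3,2} = 1
G(13) = mex{1,1,0,4,3} = 2
G(14) = mex{2,0,1,0,2} = 3
G(15) = mex{3,1,0,1,3} = 2
G(16) = mex{2,2,1,0,4} = 3
G(17) = mex{3,3,2,1,0} = 4
G(18) = mex{4,2,3,2,1} = 0
G(19) = mex{0,3,2,3,0} = 1
G(n+9) = G(n) holds for n = 0,…,7 (a full window of length max(S) = 8), so the sequence is purely periodic with period 9.

9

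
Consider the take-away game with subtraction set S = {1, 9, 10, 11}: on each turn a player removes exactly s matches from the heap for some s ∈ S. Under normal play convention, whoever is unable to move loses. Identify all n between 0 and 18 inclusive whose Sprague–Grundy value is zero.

0, 2, 4, 6, 8

G(0) = 0
G(1) = mex{0} = 1
G(2) = mex{1} = 0
G(3) = mex{0} = 1
G(4) = mex{1} = 0
G(5) = mex{0} = 1
G(6) = mex{1} = 0
G(7) = mex{0} = 1
G(8) = mex{1} = 0
G(9) = mex{0,0} = 1
G(10) = mex{1,1,0} = 2
G(11) = mex{2,0,1,0} = 3
G(12) = mex{3,1,0,1} = 2
G(13) = mex{2,0,1,0} = 3
G(14) = mex{3,1,0,1} = 2
G(15) = mex{2,0,1,0} = 3
G(16) = mex{3,1,0,1} = 2
G(17) = mex{2,0,1,0} = 3
G(18) = mex{3,1,0,1} = 2
P-positions are exactly the n with G(n) = 0.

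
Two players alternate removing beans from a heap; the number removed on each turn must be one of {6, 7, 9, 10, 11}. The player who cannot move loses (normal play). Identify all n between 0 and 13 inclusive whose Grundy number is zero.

n :  0  1  2  3  4  5  6  7  8  9 10 11 12 13
G :  0  0  0  0  0  0  1  1  1  1  1  1  2  2
P-positions are exactly the n with G(n) = 0.

0, 1, 2, 3, 4, 5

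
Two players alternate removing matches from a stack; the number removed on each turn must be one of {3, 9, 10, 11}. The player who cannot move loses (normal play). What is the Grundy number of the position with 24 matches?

G(0) = 0
G(1) = mex{} = 0
G(2) = mex{} = 0
G(3) = mex{0} = 1
G(4) = mex{0} = 1
G(5) = mex{0} = 1
G(6) = mex{1} = 0
G(7) = mex{1} = 0
G(8) = mex{1} = 0
G(9) = mex{0,0} = 1
G(10) = mex{0,0,0} = 1
G(11) = mex{0,0,0,0} = 1
G(12) = mex{1,1,0,0} = 2
G(13) = mex{1,1,1,0} = 2
G(14) = mex{1,1,1,1} = 0
G(15) = mex{2,0,1,1} = 3
G(16) = mex{2,0,0,1} = 3
G(17) = mex{0,0,0,0} = 1
G(18) = mex{3,1,0,0} = 2
G(19) = mex{3,1,1,0} = 2
G(20) = mex{1,1,1,1} = 0
G(21) = mex{2,2,1,1} = 0
G(22) = mex{2,2,2,1} = 0
G(23) = mex{0,0,2,2} = 1
G(24) = mex{0,3,0,2} = 1

1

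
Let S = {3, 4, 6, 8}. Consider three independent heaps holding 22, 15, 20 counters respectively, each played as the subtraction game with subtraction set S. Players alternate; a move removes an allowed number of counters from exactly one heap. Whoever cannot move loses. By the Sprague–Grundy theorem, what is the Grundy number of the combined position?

2

All heaps use S = {3, 4, 6, 8}:
G(0) = 0
G(1) = mex{} = 0
G(2) = mex{} = 0
G(3) = mex{0} = 1
G(4) = mex{0,0} = 1
G(5) = mex{0,0} = 1
G(6) = mex{1,0,0} = 2
G(7) = mex{1,1,0} = 2
G(8) = mex{1,1,0,0} = 2
G(9) = mex{2,1,1,0} = 3
G(10) = mex{2,2,1,0} = 3
G(11) = mex{2,2,1,1} = 0
G(12) = mex{3,2,2,1} = 0
G(13) = mex{3,3,2,1} = 0
G(14) = mex{0,3,2,2} = 1
G(15) = mex{0,0,3,2} = 1
G(16) = mex{0,0,3,2} = 1
G(17) = mex{1,0,0,3} = 2
G(18) = mex{1,1,0,3} = 2
G(19) = mex{1,1,0,0} = 2
G(20) = mex{2,1,1,0} = 3
G(21) = mex{2,2,1,0} = 3
G(22) = mex{2,2,1,1} = 0
Heap A: G(22) = 0.
Heap B: G(15) = 1.
Heap C: G(20) = 3.
Combined Grundy value = 0 ⊕ 1 ⊕ 3 = 2.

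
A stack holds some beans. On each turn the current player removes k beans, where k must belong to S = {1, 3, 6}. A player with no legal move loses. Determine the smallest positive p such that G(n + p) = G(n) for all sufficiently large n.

9

G(0) = 0
G(1) = mex{0} = 1
G(2) = mex{1} = 0
G(3) = mex{0,0} = 1
G(4) = mex{1,1} = 0
G(5) = mex{0,0} = 1
G(6) = mex{1,1,0} = 2
G(7) = mex{2,0,1} = 3
G(8) = mex{3,1,0} = 2
G(9) = mex{2,2,1} = 0
G(10) = mex{0,3,0} = 1
G(11) = mex{1,2,1} = 0
G(12) = mex{0,0,2} = 1
G(13) = mex{1,1,3} = 0
G(14) = mex{0,0,2} = 1
G(15) = mex{1,1,0} = 2
G(16) = mex{2,0,1} = 3
G(17) = mex{3,1,0} = 2
G(18) = mex{2,2,1} = 0
G(19) = mex{0,3,0} = 1
G(n+9) = G(n) holds for n = 0,…,5 (a full window of length max(S) = 6), so the sequence is purely periodic with period 9.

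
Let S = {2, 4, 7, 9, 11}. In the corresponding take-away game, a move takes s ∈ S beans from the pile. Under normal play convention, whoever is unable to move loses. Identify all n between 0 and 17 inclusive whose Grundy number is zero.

0, 1, 6, 14

G(0) = 0
G(1) = mex{} = 0
G(2) = mex{0} = 1
G(3) = mex{0} = 1
G(4) = mex{1,0} = 2
G(5) = mex{1,0} = 2
G(6) = mex{2,1} = 0
G(7) = mex{2,1,0} = 3
G(8) = mex{0,2,0} = 1
G(9) = mex{3,2,1,0} = 4
G(10) = mex{1,0,1,0} = 2
G(11) = mex{4,3,2,1,0} = 5
G(12) = mex{2,1,2,1,0} = 3
G(13) = mex{5,4,0,2,1} = 3
G(14) = mex{3,2,3,2,1} = 0
G(15) = mex{3,5,1,0,2} = 4
G(16) = mex{0,3,4,3,2} = 1
G(17) = mex{4,3,2,1,0} = 5
P-positions are exactly the n with G(n) = 0.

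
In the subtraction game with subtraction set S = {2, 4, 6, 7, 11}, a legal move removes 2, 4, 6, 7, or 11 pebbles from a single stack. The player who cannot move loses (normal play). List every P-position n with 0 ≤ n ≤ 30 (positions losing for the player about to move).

0, 1, 9, 10, 18, 19, 27, 28

G(0) = 0
G(1) = mex{} = 0
G(2) = mex{0} = 1
G(3) = mex{0} = 1
G(4) = mex{1,0} = 2
G(5) = mex{1,0} = 2
G(6) = mex{2,1,0} = 3
G(7) = mex{2,1,0,0} = 3
G(8) = mex{3,2,1,0} = 4
G(9) = mex{3,2,1,1} = 0
G(10) = mex{4,3,2,1} = 0
G(11) = mex{0,3,2,2,0} = 1
G(12) = mex{0,4,3,2,0} = 1
G(13) = mex{1,0,3,3,1} = 2
G(14) = mex{1,0,4,3,1} = 2
G(15) = mex{2,1,0,4,2} = 3
G(16) = mex{2,1,0,0,2} = 3
G(17) = mex{3,2,1,0,3} = 4
G(18) = mex{3,2,1,1,3} = 0
G(19) = mex{4,3,2,1,4} = 0
G(20) = mex{0,3,2,2,0} = 1
G(21) = mex{0,4,3,2,0} = 1
G(22) = mex{1,0,3,3,1} = 2
G(23) = mex{1,0,4,3,1} = 2
G(24) = mex{2,1,0,4,2} = 3
G(25) = mex{2,1,0,0,2} = 3
G(26) = mex{3,2,1,0,3} = 4
G(27) = mex{3,2,1,1,3} = 0
G(28) = mex{4,3,2,1,4} = 0
G(29) = mex{0,3,2,2,0} = 1
G(30) = mex{0,4,3,2,0} = 1
P-positions are exactly the n with G(n) = 0.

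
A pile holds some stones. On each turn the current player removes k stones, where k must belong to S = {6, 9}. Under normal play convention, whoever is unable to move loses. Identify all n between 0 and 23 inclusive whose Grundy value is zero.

n :  0  1  2  3  4  5  6  7  8  9 10 11 12 13 14 15 16 17 18 19 20 21 22 23
G :  0  0  0  0  0  0  1  1  1  1  1  1  2  2  2  0  0  0  0  0  0  1  1  1
P-positions are exactly the n with G(n) = 0.

0, 1, 2, 3, 4, 5, 15, 16, 17, 18, 19, 20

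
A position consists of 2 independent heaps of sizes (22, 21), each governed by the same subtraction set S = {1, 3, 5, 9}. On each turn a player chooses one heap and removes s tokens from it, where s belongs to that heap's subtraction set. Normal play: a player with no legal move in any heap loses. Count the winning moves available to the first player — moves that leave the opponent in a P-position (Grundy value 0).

8

All heaps use S = {1, 3, 5, 9}:
G(0) = 0
G(1) = mex{0} = 1
G(2) = mex{1} = 0
G(3) = mex{0,0} = 1
G(4) = mex{1,1} = 0
G(5) = mex{0,0,0} = 1
G(6) = mex{1,1,1} = 0
G(7) = mex{0,0,0} = 1
G(8) = mex{1,1,1} = 0
G(9) = mex{0,0,0,0} = 1
G(10) = mex{1,1,1,1} = 0
G(11) = mex{0,0,0,0} = 1
G(12) = mex{1,1,1,1} = 0
G(13) = mex{0,0,0,0} = 1
G(14) = mex{1,1,1,1} = 0
G(15) = mex{0,0,0,0} = 1
G(16) = mex{1,1,1,1} = 0
G(17) = mex{0,0,0,0} = 1
G(18) = mex{1,1,1,1} = 0
G(19) = mex{0,0,0,0} = 1
G(20) = mex{1,1,1,1} = 0
G(21) = mex{0,0,0,0} = 1
G(22) = mex{1,1,1,1} = 0
Heap A: G(22) = 0.
Heap B: G(21) = 1.
Combined Grundy value = 0 ⊕ 1 = 1.
A winning move leaves total XOR = 0, i.e. changes one component's Grundy value g to g ⊕ X where X is the current total.
Heap A: need g' = 0⊕1 = 1. Options: 22−1→G=1, 22−3→G=1, 22−5→G=1, 22−9→G=1. Hits: 4.
Heap B: need g' = 1⊕1 = 0. Options: 21−1→G=0, 21−3→G=0, 21−5→G=0, 21−9→G=0. Hits: 4.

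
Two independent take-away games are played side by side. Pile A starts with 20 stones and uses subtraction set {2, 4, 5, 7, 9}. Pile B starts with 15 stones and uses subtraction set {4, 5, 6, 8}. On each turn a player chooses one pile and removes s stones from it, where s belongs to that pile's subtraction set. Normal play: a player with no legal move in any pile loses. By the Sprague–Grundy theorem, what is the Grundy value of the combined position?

4

Pile A, S = {2, 4, 5, 7, 9}:
n :  0  1  2  3  4  5  6  7  8  9 10 11 12 13 14 15 16 17 18 19 20
G :  0  0  1  1  2  2  3  3  4  4  5  0  0  1  1  2  2  3  3  4  4
G_A(20) = 4.
Pile B, S = {4, 5, 6, 8}:
G(0) = 0
G(1) = mex{} = 0
G(2) = mex{} = 0
G(3) = mex{} = 0
G(4) = mex{0} = 1
G(5) = mex{0,0} = 1
G(6) = mex{0,0,0} = 1
G(7) = mex{0,0,0} = 1
G(8) = mex{1,0,0,0} = 2
G(9) = mex{1,1,0,0} = 2
G(10) = mex{1,1,1,0} = 2
G(11) = mex{1,1,1,0} = 2
G(12) = mex{2,1,1,1} = 0
G(13) = mex{2,2,1,1} = 0
G(14) = mex{2,2,2,1} = 0
G(15) = mex{2,2,2,1} = 0
G_B(15) = 0.
Combined Grundy value = 4 ⊕ 0 = 4.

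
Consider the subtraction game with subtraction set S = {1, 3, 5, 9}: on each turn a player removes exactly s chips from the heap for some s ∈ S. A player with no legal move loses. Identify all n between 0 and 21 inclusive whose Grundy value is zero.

0, 2, 4, 6, 8, 10, 12, 14, 16, 18, 20

G(0) = 0
G(1) = mex{0} = 1
G(2) = mex{1} = 0
G(3) = mex{0,0} = 1
G(4) = mex{1,1} = 0
G(5) = mex{0,0,0} = 1
G(6) = mex{1,1,1} = 0
G(7) = mex{0,0,0} = 1
G(8) = mex{1,1,1} = 0
G(9) = mex{0,0,0,0} = 1
G(10) = mex{1,1,1,1} = 0
G(11) = mex{0,0,0,0} = 1
G(12) = mex{1,1,1,1} = 0
G(13) = mex{0,0,0,0} = 1
G(14) = mex{1,1,1,1} = 0
G(15) = mex{0,0,0,0} = 1
G(16) = mex{1,1,1,1} = 0
G(17) = mex{0,0,0,0} = 1
G(18) = mex{1,1,1,1} = 0
G(19) = mex{0,0,0,0} = 1
G(20) = mex{1,1,1,1} = 0
G(21) = mex{0,0,0,0} = 1
P-positions are exactly the n with G(n) = 0.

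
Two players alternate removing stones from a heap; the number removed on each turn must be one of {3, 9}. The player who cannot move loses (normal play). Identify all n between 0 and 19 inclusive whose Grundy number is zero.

0, 1, 2, 6, 7, 8, 12, 13, 14, 18, 19

G(0) = 0
G(1) = mex{} = 0
G(2) = mex{} = 0
G(3) = mex{0} = 1
G(4) = mex{0} = 1
G(5) = mex{0} = 1
G(6) = mex{1} = 0
G(7) = mex{1} = 0
G(8) = mex{1} = 0
G(9) = mex{0,0} = 1
G(10) = mex{0,0} = 1
G(11) = mex{0,0} = 1
G(12) = mex{1,1} = 0
G(13) = mex{1,1} = 0
G(14) = mex{1,1} = 0
G(15) = mex{0,0} = 1
G(16) = mex{0,0} = 1
G(17) = mex{0,0} = 1
G(18) = mex{1,1} = 0
G(19) = mex{1,1} = 0
P-positions are exactly the n with G(n) = 0.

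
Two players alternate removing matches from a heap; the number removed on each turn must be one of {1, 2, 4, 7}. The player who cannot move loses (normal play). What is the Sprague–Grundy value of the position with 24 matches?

0

G(0) = 0
G(1) = mex{0} = 1
G(2) = mex{1,0} = 2
G(3) = mex{2,1} = 0
G(4) = mex{0,2,0} = 1
G(5) = mex{1,0,1} = 2
G(6) = mex{2,1,2} = 0
G(7) = mex{0,2,0,0} = 1
G(8) = mex{1,0,1,1} = 2
G(9) = mex{2,1,2,2} = 0
G(10) = mex{0,2,0,0} = 1
G(11) = mex{1,0,1,1} = 2
G(12) = mex{2,1,2,2} = 0
G(13) = mex{0,2,0,0} = 1
G(14) = mex{1,0,1,1} = 2
G(15) = mex{2,1,2,2} = 0
G(16) = mex{0,2,0,0} = 1
G(17) = mex{1,0,1,1} = 2
G(18) = mex{2,1,2,2} = 0
G(19) = mex{0,2,0,0} = 1
G(20) = mex{1,0,1,1} = 2
G(21) = mex{2,1,2,2} = 0
G(22) = mex{0,2,0,0} = 1
G(23) = mex{1,0,1,1} = 2
G(24) = mex{2,1,2,2} = 0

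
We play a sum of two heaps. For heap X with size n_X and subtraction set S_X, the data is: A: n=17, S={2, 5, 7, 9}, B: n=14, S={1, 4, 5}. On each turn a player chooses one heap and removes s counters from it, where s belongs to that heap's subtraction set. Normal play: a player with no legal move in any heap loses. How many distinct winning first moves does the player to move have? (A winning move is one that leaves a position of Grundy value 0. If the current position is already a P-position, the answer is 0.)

Heap A, S = {2, 5, 7, 9}:
G(0) = 0
G(1) = mex{} = 0
G(2) = mex{0} = 1
G(3) = mex{0} = 1
G(4) = mex{1} = 0
G(5) = mex{1,0} = 2
G(6) = mex{0,0} = 1
G(7) = mex{2,1,0} = 3
G(8) = mex{1,1,0} = 2
G(9) = mex{3,0,1,0} = 2
G(10) = mex{2,2,1,0} = 3
G(11) = mex{2,1,0,1} = 3
G(12) = mex{3,3,2,1} = 0
G(13) = mex{3,2,1,0} = 4
G(14) = mex{0,2,3,2} = 1
G(15) = mex{4,3,2,1} = 0
G(16) = mex{1,3,2,3} = 0
G(17) = mex{0,0,3,2} = 1
G_A(17) = 1.
Heap B, S = {1, 4, 5}:
n :  0  1  2  3  4  5  6  7  8  9 10 11 12 13 14
G :  0  1  0  1  2  3  2  3  0  1  0  1  2  3  2
G_B(14) = 2.
Combined Grundy value = 1 ⊕ 2 = 3.
A winning move leaves total XOR = 0, i.e. changes one component's Grundy value g to g ⊕ X where X is the current total.
Heap A: need g' = 1⊕3 = 2. Options: 17−2→G=0, 17−5→G=0, 17−7→G=3, 17−9→G=2. Hits: 1.
Heap B: need g' = 2⊕3 = 1. Options: 14−1→G=3, 14−4→G=0, 14−5→G=1. Hits: 1.

2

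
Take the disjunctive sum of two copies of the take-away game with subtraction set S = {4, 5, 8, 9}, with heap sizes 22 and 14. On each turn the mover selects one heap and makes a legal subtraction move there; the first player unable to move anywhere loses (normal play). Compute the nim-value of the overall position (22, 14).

All heaps use S = {4, 5, 8, 9}:
G(0) = 0
G(1) = mex{} = 0
G(2) = mex{} = 0
G(3) = mex{} = 0
G(4) = mex{0} = 1
G(5) = mex{0,0} = 1
G(6) = mex{0,0} = 1
G(7) = mex{0,0} = 1
G(8) = mex{1,0,0} = 2
G(9) = mex{1,1,0,0} = 2
G(10) = mex{1,1,0,0} = 2
G(11) = mex{1,1,0,0} = 2
G(12) = mex{2,1,1,0} = 3
G(13) = mex{2,2,1,1} = 0
G(14) = mex{2,2,1,1} = 0
G(15) = mex{2,2,1,1} = 0
G(16) = mex{3,2,2,1} = 0
G(17) = mex{0,3,2,2} = 1
G(18) = mex{0,0,2,2} = 1
G(19) = mex{0,0,2,2} = 1
G(20) = mex{0,0,3,2} = 1
G(21) = mex{1,0,0,3} = 2
G(22) = mex{1,1,0,0} = 2
Heap A: G(22) = 2.
Heap B: G(14) = 0.
Combined Grundy value = 2 ⊕ 0 = 2.

2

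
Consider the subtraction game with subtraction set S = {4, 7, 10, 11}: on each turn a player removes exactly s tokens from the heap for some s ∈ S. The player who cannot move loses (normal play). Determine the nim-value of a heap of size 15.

G(0) = 0
G(1) = mex{} = 0
G(2) = mex{} = 0
G(3) = mex{} = 0
G(4) = mex{0} = 1
G(5) = mex{0} = 1
G(6) = mex{0} = 1
G(7) = mex{0,0} = 1
G(8) = mex{1,0} = 2
G(9) = mex{1,0} = 2
G(10) = mex{1,0,0} = 2
G(11) = mex{1,1,0,0} = 2
G(12) = mex{2,1,0,0} = 3
G(13) = mex{2,1,0,0} = 3
G(14) = mex{2,1,1,0} = 3
G(15) = mex{2,2,1,1} = 0

0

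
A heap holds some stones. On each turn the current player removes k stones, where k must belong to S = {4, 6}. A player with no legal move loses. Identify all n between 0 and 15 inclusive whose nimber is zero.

0, 1, 2, 3, 10, 11, 12, 13

G(0) = 0
G(1) = mex{} = 0
G(2) = mex{} = 0
G(3) = mex{} = 0
G(4) = mex{0} = 1
G(5) = mex{0} = 1
G(6) = mex{0,0} = 1
G(7) = mex{0,0} = 1
G(8) = mex{1,0} = 2
G(9) = mex{1,0} = 2
G(10) = mex{1,1} = 0
G(11) = mex{1,1} = 0
G(12) = mex{2,1} = 0
G(13) = mex{2,1} = 0
G(14) = mex{0,2} = 1
G(15) = mex{0,2} = 1
P-positions are exactly the n with G(n) = 0.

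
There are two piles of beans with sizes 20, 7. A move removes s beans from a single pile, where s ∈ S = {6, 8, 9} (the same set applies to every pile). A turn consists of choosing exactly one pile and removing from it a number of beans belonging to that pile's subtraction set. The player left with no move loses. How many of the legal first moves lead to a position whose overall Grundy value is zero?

All piles use S = {6, 8, 9}:
n :  0  1  2  3  4  5  6  7  8  9 10 11 12 13 14 15 16 17 18 19 20
G :  0  0  0  0  0  0  1  1  1  1  1  1  2  2  2  0  0  0  0  0  0
Pile A: G(20) = 0.
Pile B: G(7) = 1.
Combined Grundy value = 0 ⊕ 1 = 1.
A winning move leaves total XOR = 0, i.e. changes one component's Grundy value g to g ⊕ X where X is the current total.
Pile A: need g' = 0⊕1 = 1. Options: 20−6→G=2, 20−8→G=2, 20−9→G=1. Hits: 1.
Pile B: need g' = 1⊕1 = 0. Options: 7−6→G=0. Hits: 1.

2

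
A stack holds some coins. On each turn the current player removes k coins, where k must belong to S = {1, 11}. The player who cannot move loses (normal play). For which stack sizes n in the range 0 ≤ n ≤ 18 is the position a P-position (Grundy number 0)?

n :  0  1  2  3  4  5  6  7  8  9 10 11 12 13 14 15 16 17 18
G :  0  1  0  1  0  1  0  1  0  1  0  1  0  1  0  1  0  1  0
P-positions are exactly the n with G(n) = 0.

0, 2, 4, 6, 8, 10, 12, 14, 16, 18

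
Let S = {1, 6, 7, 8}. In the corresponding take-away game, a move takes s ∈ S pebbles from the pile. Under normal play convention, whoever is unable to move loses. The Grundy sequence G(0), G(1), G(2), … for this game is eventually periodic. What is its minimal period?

13

G(0) = 0
G(1) = mex{0} = 1
G(2) = mex{1} = 0
G(3) = mex{0} = 1
G(4) = mex{1} = 0
G(5) = mex{0} = 1
G(6) = mex{1,0} = 2
G(7) = mex{2,1,0} = 3
G(8) = mex{3,0,1,0} = 2
G(9) = mex{2,1,0,1} = 3
G(10) = mex{3,0,1,0} = 2
G(11) = mex{2,1,0,1} = 3
G(12) = mex{3,2,1,0} = 4
G(13) = mex{4,3,2,1} = 0
G(14) = mex{0,2,3,2} = 1
G(15) = mex{1,3,2,3} = 0
G(16) = mex{0,2,3,2} = 1
G(17) = mex{1,3,2,3} = 0
G(18) = mex{0,4,3,2} = 1
G(19) = mex{1,0,4,3} = 2
G(20) = mex{2,1,0,4} = 3
G(21) = mex{3,0,1,0} = 2
G(22) = mex{2,1,0,1} = 3
G(23) = mex{3,0,1,0} = 2
G(24) = mex{2,1,0,1} = 3
G(25) = mex{3,2,1,0} = 4
G(26) = mex{4,3,2,1} = 0
G(27) = mex{0,2,3,2} = 1
G(n+13) = G(n) holds for n = 0,…,7 (a full window of length max(S) = 8), so the sequence is purely periodic with period 13.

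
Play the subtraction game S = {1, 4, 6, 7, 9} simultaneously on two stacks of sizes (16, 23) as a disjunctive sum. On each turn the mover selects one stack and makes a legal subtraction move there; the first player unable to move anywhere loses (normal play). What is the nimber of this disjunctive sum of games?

1

All stacks use S = {1, 4, 6, 7, 9}:
G(0) = 0
G(1) = mex{0} = 1
G(2) = mex{1} = 0
G(3) = mex{0} = 1
G(4) = mex{1,0} = 2
G(5) = mex{2,1} = 0
G(6) = mex{0,0,0} = 1
G(7) = mex{1,1,1,0} = 2
G(8) = mex{2,2,0,1} = 3
G(9) = mex{3,0,1,0,0} = 2
G(10) = mex{2,1,2,1,1} = 0
G(11) = mex{0,2,0,2,0} = 1
G(12) = mex{1,3,1,0,1} = 2
G(13) = mex{2,2,2,1,2} = 0
G(14) = mex{0,0,3,2,0} = 1
G(15) = mex{1,1,2,3,1} = 0
G(16) = mex{0,2,0,2,2} = 1
G(17) = mex{1,0,1,0,3} = 2
G(18) = mex{2,1,2,1,2} = 0
G(19) = mex{0,0,0,2,0} = 1
G(20) = mex{1,1,1,0,1} = 2
G(21) = mex{2,2,0,1,2} = 3
G(22) = mex{3,0,1,0,0} = 2
G(23) = mex{2,1,2,1,1} = 0
Stack A: G(16) = 1.
Stack B: G(23) = 0.
Combined Grundy value = 1 ⊕ 0 = 1.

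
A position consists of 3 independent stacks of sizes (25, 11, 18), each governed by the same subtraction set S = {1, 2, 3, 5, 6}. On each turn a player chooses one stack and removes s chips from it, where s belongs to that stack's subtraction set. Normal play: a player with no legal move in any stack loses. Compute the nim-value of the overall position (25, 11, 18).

All stacks use S = {1, 2, 3, 5, 6}:
n :  0  1  2  3  4  5  6  7  8  9 10 11 12 13 14 15 16 17 18 19 20 21 22 23 24 25
G :  0  1  2  3  0  1  2  3  0  1  2  3  0  1  2  3  0  1  2  3  0  1  2  3  0  1
Stack A: G(25) = 1.
Stack B: G(11) = 3.
Stack C: G(18) = 2.
Combined Grundy value = 1 ⊕ 3 ⊕ 2 = 0.

0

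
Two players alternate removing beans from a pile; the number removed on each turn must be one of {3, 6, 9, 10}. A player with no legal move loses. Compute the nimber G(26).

0

G(0) = 0
G(1) = mex{} = 0
G(2) = mex{} = 0
G(3) = mex{0} = 1
G(4) = mex{0} = 1
G(5) = mex{0} = 1
G(6) = mex{1,0} = 2
G(7) = mex{1,0} = 2
G(8) = mex{1,0} = 2
G(9) = mex{2,1,0} = 3
G(10) = mex{2,1,0,0} = 3
G(11) = mex{2,1,0,0} = 3
G(12) = mex{3,2,1,0} = 4
G(13) = mex{3,2,1,1} = 0
G(14) = mex{3,2,1,1} = 0
G(15) = mex{4,3,2,1} = 0
G(16) = mex{0,3,2,2} = 1
G(17) = mex{0,3,2,2} = 1
G(18) = mex{0,4,3,2} = 1
G(19) = mex{1,0,3,3} = 2
G(20) = mex{1,0,3,3} = 2
G(21) = mex{1,0,4,3} = 2
G(22) = mex{2,1,0,4} = 3
G(23) = mex{2,1,0,0} = 3
G(24) = mex{2,1,0,0} = 3
G(25) = mex{3,2,1,0} = 4
G(26) = mex{3,2,1,1} = 0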